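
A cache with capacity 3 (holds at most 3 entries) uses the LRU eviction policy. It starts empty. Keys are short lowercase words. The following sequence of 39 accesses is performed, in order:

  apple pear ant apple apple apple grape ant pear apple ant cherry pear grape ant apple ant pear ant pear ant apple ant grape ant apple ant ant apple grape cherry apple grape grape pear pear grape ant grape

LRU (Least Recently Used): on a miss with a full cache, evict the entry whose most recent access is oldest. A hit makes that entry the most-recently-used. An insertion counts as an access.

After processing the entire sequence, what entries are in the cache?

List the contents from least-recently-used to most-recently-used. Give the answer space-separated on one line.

Answer: pear ant grape

Derivation:
LRU simulation (capacity=3):
  1. access apple: MISS. Cache (LRU->MRU): [apple]
  2. access pear: MISS. Cache (LRU->MRU): [apple pear]
  3. access ant: MISS. Cache (LRU->MRU): [apple pear ant]
  4. access apple: HIT. Cache (LRU->MRU): [pear ant apple]
  5. access apple: HIT. Cache (LRU->MRU): [pear ant apple]
  6. access apple: HIT. Cache (LRU->MRU): [pear ant apple]
  7. access grape: MISS, evict pear. Cache (LRU->MRU): [ant apple grape]
  8. access ant: HIT. Cache (LRU->MRU): [apple grape ant]
  9. access pear: MISS, evict apple. Cache (LRU->MRU): [grape ant pear]
  10. access apple: MISS, evict grape. Cache (LRU->MRU): [ant pear apple]
  11. access ant: HIT. Cache (LRU->MRU): [pear apple ant]
  12. access cherry: MISS, evict pear. Cache (LRU->MRU): [apple ant cherry]
  13. access pear: MISS, evict apple. Cache (LRU->MRU): [ant cherry pear]
  14. access grape: MISS, evict ant. Cache (LRU->MRU): [cherry pear grape]
  15. access ant: MISS, evict cherry. Cache (LRU->MRU): [pear grape ant]
  16. access apple: MISS, evict pear. Cache (LRU->MRU): [grape ant apple]
  17. access ant: HIT. Cache (LRU->MRU): [grape apple ant]
  18. access pear: MISS, evict grape. Cache (LRU->MRU): [apple ant pear]
  19. access ant: HIT. Cache (LRU->MRU): [apple pear ant]
  20. access pear: HIT. Cache (LRU->MRU): [apple ant pear]
  21. access ant: HIT. Cache (LRU->MRU): [apple pear ant]
  22. access apple: HIT. Cache (LRU->MRU): [pear ant apple]
  23. access ant: HIT. Cache (LRU->MRU): [pear apple ant]
  24. access grape: MISS, evict pear. Cache (LRU->MRU): [apple ant grape]
  25. access ant: HIT. Cache (LRU->MRU): [apple grape ant]
  26. access apple: HIT. Cache (LRU->MRU): [grape ant apple]
  27. access ant: HIT. Cache (LRU->MRU): [grape apple ant]
  28. access ant: HIT. Cache (LRU->MRU): [grape apple ant]
  29. access apple: HIT. Cache (LRU->MRU): [grape ant apple]
  30. access grape: HIT. Cache (LRU->MRU): [ant apple grape]
  31. access cherry: MISS, evict ant. Cache (LRU->MRU): [apple grape cherry]
  32. access apple: HIT. Cache (LRU->MRU): [grape cherry apple]
  33. access grape: HIT. Cache (LRU->MRU): [cherry apple grape]
  34. access grape: HIT. Cache (LRU->MRU): [cherry apple grape]
  35. access pear: MISS, evict cherry. Cache (LRU->MRU): [apple grape pear]
  36. access pear: HIT. Cache (LRU->MRU): [apple grape pear]
  37. access grape: HIT. Cache (LRU->MRU): [apple pear grape]
  38. access ant: MISS, evict apple. Cache (LRU->MRU): [pear grape ant]
  39. access grape: HIT. Cache (LRU->MRU): [pear ant grape]
Total: 23 hits, 16 misses, 13 evictions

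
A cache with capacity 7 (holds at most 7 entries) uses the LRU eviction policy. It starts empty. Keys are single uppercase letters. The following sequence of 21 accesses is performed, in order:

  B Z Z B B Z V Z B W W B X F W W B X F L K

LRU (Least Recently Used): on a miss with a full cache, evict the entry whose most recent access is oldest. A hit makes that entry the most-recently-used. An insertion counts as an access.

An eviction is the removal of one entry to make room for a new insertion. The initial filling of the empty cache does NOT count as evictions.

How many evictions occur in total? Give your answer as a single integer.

LRU simulation (capacity=7):
  1. access B: MISS. Cache (LRU->MRU): [B]
  2. access Z: MISS. Cache (LRU->MRU): [B Z]
  3. access Z: HIT. Cache (LRU->MRU): [B Z]
  4. access B: HIT. Cache (LRU->MRU): [Z B]
  5. access B: HIT. Cache (LRU->MRU): [Z B]
  6. access Z: HIT. Cache (LRU->MRU): [B Z]
  7. access V: MISS. Cache (LRU->MRU): [B Z V]
  8. access Z: HIT. Cache (LRU->MRU): [B V Z]
  9. access B: HIT. Cache (LRU->MRU): [V Z B]
  10. access W: MISS. Cache (LRU->MRU): [V Z B W]
  11. access W: HIT. Cache (LRU->MRU): [V Z B W]
  12. access B: HIT. Cache (LRU->MRU): [V Z W B]
  13. access X: MISS. Cache (LRU->MRU): [V Z W B X]
  14. access F: MISS. Cache (LRU->MRU): [V Z W B X F]
  15. access W: HIT. Cache (LRU->MRU): [V Z B X F W]
  16. access W: HIT. Cache (LRU->MRU): [V Z B X F W]
  17. access B: HIT. Cache (LRU->MRU): [V Z X F W B]
  18. access X: HIT. Cache (LRU->MRU): [V Z F W B X]
  19. access F: HIT. Cache (LRU->MRU): [V Z W B X F]
  20. access L: MISS. Cache (LRU->MRU): [V Z W B X F L]
  21. access K: MISS, evict V. Cache (LRU->MRU): [Z W B X F L K]
Total: 13 hits, 8 misses, 1 evictions

Answer: 1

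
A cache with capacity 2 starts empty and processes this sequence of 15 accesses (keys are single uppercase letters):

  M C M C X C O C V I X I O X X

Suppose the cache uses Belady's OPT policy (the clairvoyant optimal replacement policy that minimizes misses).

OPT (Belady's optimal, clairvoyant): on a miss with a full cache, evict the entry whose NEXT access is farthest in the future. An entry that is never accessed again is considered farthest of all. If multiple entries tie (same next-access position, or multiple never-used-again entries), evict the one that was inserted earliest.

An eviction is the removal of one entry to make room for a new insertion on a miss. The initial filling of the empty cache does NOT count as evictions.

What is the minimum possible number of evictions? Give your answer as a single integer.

OPT (Belady) simulation (capacity=2):
  1. access M: MISS. Cache: [M]
  2. access C: MISS. Cache: [M C]
  3. access M: HIT. Next use of M: never. Cache: [M C]
  4. access C: HIT. Next use of C: step 6. Cache: [M C]
  5. access X: MISS, evict M (next use: never). Cache: [C X]
  6. access C: HIT. Next use of C: step 8. Cache: [C X]
  7. access O: MISS, evict X (next use: step 11). Cache: [C O]
  8. access C: HIT. Next use of C: never. Cache: [C O]
  9. access V: MISS, evict C (next use: never). Cache: [O V]
  10. access I: MISS, evict V (next use: never). Cache: [O I]
  11. access X: MISS, evict O (next use: step 13). Cache: [I X]
  12. access I: HIT. Next use of I: never. Cache: [I X]
  13. access O: MISS, evict I (next use: never). Cache: [X O]
  14. access X: HIT. Next use of X: step 15. Cache: [X O]
  15. access X: HIT. Next use of X: never. Cache: [X O]
Total: 7 hits, 8 misses, 6 evictions

Answer: 6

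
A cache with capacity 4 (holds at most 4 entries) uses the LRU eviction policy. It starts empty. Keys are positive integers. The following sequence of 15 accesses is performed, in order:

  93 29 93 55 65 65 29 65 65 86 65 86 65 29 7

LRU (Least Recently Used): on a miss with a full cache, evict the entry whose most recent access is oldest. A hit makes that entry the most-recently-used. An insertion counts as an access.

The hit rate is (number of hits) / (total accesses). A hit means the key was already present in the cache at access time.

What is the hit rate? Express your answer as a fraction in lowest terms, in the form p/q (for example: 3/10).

LRU simulation (capacity=4):
  1. access 93: MISS. Cache (LRU->MRU): [93]
  2. access 29: MISS. Cache (LRU->MRU): [93 29]
  3. access 93: HIT. Cache (LRU->MRU): [29 93]
  4. access 55: MISS. Cache (LRU->MRU): [29 93 55]
  5. access 65: MISS. Cache (LRU->MRU): [29 93 55 65]
  6. access 65: HIT. Cache (LRU->MRU): [29 93 55 65]
  7. access 29: HIT. Cache (LRU->MRU): [93 55 65 29]
  8. access 65: HIT. Cache (LRU->MRU): [93 55 29 65]
  9. access 65: HIT. Cache (LRU->MRU): [93 55 29 65]
  10. access 86: MISS, evict 93. Cache (LRU->MRU): [55 29 65 86]
  11. access 65: HIT. Cache (LRU->MRU): [55 29 86 65]
  12. access 86: HIT. Cache (LRU->MRU): [55 29 65 86]
  13. access 65: HIT. Cache (LRU->MRU): [55 29 86 65]
  14. access 29: HIT. Cache (LRU->MRU): [55 86 65 29]
  15. access 7: MISS, evict 55. Cache (LRU->MRU): [86 65 29 7]
Total: 9 hits, 6 misses, 2 evictions

Hit rate = 9/15 = 3/5

Answer: 3/5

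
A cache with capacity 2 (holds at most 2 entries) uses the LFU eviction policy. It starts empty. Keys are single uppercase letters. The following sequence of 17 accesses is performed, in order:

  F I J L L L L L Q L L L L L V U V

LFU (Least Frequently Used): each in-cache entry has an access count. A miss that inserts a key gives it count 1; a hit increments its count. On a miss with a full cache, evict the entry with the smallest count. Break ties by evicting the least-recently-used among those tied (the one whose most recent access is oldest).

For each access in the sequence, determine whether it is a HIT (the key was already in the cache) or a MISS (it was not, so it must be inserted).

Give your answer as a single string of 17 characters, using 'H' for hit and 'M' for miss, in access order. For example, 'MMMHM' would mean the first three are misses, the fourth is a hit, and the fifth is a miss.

LFU simulation (capacity=2):
  1. access F: MISS. Cache: [F(c=1)]
  2. access I: MISS. Cache: [F(c=1) I(c=1)]
  3. access J: MISS, evict F(c=1). Cache: [I(c=1) J(c=1)]
  4. access L: MISS, evict I(c=1). Cache: [J(c=1) L(c=1)]
  5. access L: HIT, count now 2. Cache: [J(c=1) L(c=2)]
  6. access L: HIT, count now 3. Cache: [J(c=1) L(c=3)]
  7. access L: HIT, count now 4. Cache: [J(c=1) L(c=4)]
  8. access L: HIT, count now 5. Cache: [J(c=1) L(c=5)]
  9. access Q: MISS, evict J(c=1). Cache: [Q(c=1) L(c=5)]
  10. access L: HIT, count now 6. Cache: [Q(c=1) L(c=6)]
  11. access L: HIT, count now 7. Cache: [Q(c=1) L(c=7)]
  12. access L: HIT, count now 8. Cache: [Q(c=1) L(c=8)]
  13. access L: HIT, count now 9. Cache: [Q(c=1) L(c=9)]
  14. access L: HIT, count now 10. Cache: [Q(c=1) L(c=10)]
  15. access V: MISS, evict Q(c=1). Cache: [V(c=1) L(c=10)]
  16. access U: MISS, evict V(c=1). Cache: [U(c=1) L(c=10)]
  17. access V: MISS, evict U(c=1). Cache: [V(c=1) L(c=10)]
Total: 9 hits, 8 misses, 6 evictions

Answer: MMMMHHHHMHHHHHMMM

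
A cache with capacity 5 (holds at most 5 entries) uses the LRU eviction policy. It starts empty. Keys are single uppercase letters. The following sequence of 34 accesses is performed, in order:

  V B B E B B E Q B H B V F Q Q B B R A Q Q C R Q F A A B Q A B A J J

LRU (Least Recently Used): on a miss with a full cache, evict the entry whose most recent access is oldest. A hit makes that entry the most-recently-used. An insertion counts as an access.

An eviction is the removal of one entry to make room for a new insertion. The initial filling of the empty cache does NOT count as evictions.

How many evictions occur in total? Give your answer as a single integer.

Answer: 7

Derivation:
LRU simulation (capacity=5):
  1. access V: MISS. Cache (LRU->MRU): [V]
  2. access B: MISS. Cache (LRU->MRU): [V B]
  3. access B: HIT. Cache (LRU->MRU): [V B]
  4. access E: MISS. Cache (LRU->MRU): [V B E]
  5. access B: HIT. Cache (LRU->MRU): [V E B]
  6. access B: HIT. Cache (LRU->MRU): [V E B]
  7. access E: HIT. Cache (LRU->MRU): [V B E]
  8. access Q: MISS. Cache (LRU->MRU): [V B E Q]
  9. access B: HIT. Cache (LRU->MRU): [V E Q B]
  10. access H: MISS. Cache (LRU->MRU): [V E Q B H]
  11. access B: HIT. Cache (LRU->MRU): [V E Q H B]
  12. access V: HIT. Cache (LRU->MRU): [E Q H B V]
  13. access F: MISS, evict E. Cache (LRU->MRU): [Q H B V F]
  14. access Q: HIT. Cache (LRU->MRU): [H B V F Q]
  15. access Q: HIT. Cache (LRU->MRU): [H B V F Q]
  16. access B: HIT. Cache (LRU->MRU): [H V F Q B]
  17. access B: HIT. Cache (LRU->MRU): [H V F Q B]
  18. access R: MISS, evict H. Cache (LRU->MRU): [V F Q B R]
  19. access A: MISS, evict V. Cache (LRU->MRU): [F Q B R A]
  20. access Q: HIT. Cache (LRU->MRU): [F B R A Q]
  21. access Q: HIT. Cache (LRU->MRU): [F B R A Q]
  22. access C: MISS, evict F. Cache (LRU->MRU): [B R A Q C]
  23. access R: HIT. Cache (LRU->MRU): [B A Q C R]
  24. access Q: HIT. Cache (LRU->MRU): [B A C R Q]
  25. access F: MISS, evict B. Cache (LRU->MRU): [A C R Q F]
  26. access A: HIT. Cache (LRU->MRU): [C R Q F A]
  27. access A: HIT. Cache (LRU->MRU): [C R Q F A]
  28. access B: MISS, evict C. Cache (LRU->MRU): [R Q F A B]
  29. access Q: HIT. Cache (LRU->MRU): [R F A B Q]
  30. access A: HIT. Cache (LRU->MRU): [R F B Q A]
  31. access B: HIT. Cache (LRU->MRU): [R F Q A B]
  32. access A: HIT. Cache (LRU->MRU): [R F Q B A]
  33. access J: MISS, evict R. Cache (LRU->MRU): [F Q B A J]
  34. access J: HIT. Cache (LRU->MRU): [F Q B A J]
Total: 22 hits, 12 misses, 7 evictions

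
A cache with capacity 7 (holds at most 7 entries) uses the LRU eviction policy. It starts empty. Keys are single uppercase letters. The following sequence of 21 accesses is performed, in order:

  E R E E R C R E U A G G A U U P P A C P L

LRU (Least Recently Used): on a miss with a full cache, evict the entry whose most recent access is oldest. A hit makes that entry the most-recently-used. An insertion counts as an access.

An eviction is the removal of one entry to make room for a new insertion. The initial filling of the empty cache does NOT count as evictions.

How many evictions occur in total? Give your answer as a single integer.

LRU simulation (capacity=7):
  1. access E: MISS. Cache (LRU->MRU): [E]
  2. access R: MISS. Cache (LRU->MRU): [E R]
  3. access E: HIT. Cache (LRU->MRU): [R E]
  4. access E: HIT. Cache (LRU->MRU): [R E]
  5. access R: HIT. Cache (LRU->MRU): [E R]
  6. access C: MISS. Cache (LRU->MRU): [E R C]
  7. access R: HIT. Cache (LRU->MRU): [E C R]
  8. access E: HIT. Cache (LRU->MRU): [C R E]
  9. access U: MISS. Cache (LRU->MRU): [C R E U]
  10. access A: MISS. Cache (LRU->MRU): [C R E U A]
  11. access G: MISS. Cache (LRU->MRU): [C R E U A G]
  12. access G: HIT. Cache (LRU->MRU): [C R E U A G]
  13. access A: HIT. Cache (LRU->MRU): [C R E U G A]
  14. access U: HIT. Cache (LRU->MRU): [C R E G A U]
  15. access U: HIT. Cache (LRU->MRU): [C R E G A U]
  16. access P: MISS. Cache (LRU->MRU): [C R E G A U P]
  17. access P: HIT. Cache (LRU->MRU): [C R E G A U P]
  18. access A: HIT. Cache (LRU->MRU): [C R E G U P A]
  19. access C: HIT. Cache (LRU->MRU): [R E G U P A C]
  20. access P: HIT. Cache (LRU->MRU): [R E G U A C P]
  21. access L: MISS, evict R. Cache (LRU->MRU): [E G U A C P L]
Total: 13 hits, 8 misses, 1 evictions

Answer: 1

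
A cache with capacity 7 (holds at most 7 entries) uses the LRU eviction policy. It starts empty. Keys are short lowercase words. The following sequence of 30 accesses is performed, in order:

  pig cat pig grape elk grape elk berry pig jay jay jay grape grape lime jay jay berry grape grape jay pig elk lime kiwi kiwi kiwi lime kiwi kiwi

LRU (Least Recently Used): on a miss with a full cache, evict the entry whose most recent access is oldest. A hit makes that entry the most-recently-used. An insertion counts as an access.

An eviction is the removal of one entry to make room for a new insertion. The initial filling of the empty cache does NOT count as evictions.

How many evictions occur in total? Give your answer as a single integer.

LRU simulation (capacity=7):
  1. access pig: MISS. Cache (LRU->MRU): [pig]
  2. access cat: MISS. Cache (LRU->MRU): [pig cat]
  3. access pig: HIT. Cache (LRU->MRU): [cat pig]
  4. access grape: MISS. Cache (LRU->MRU): [cat pig grape]
  5. access elk: MISS. Cache (LRU->MRU): [cat pig grape elk]
  6. access grape: HIT. Cache (LRU->MRU): [cat pig elk grape]
  7. access elk: HIT. Cache (LRU->MRU): [cat pig grape elk]
  8. access berry: MISS. Cache (LRU->MRU): [cat pig grape elk berry]
  9. access pig: HIT. Cache (LRU->MRU): [cat grape elk berry pig]
  10. access jay: MISS. Cache (LRU->MRU): [cat grape elk berry pig jay]
  11. access jay: HIT. Cache (LRU->MRU): [cat grape elk berry pig jay]
  12. access jay: HIT. Cache (LRU->MRU): [cat grape elk berry pig jay]
  13. access grape: HIT. Cache (LRU->MRU): [cat elk berry pig jay grape]
  14. access grape: HIT. Cache (LRU->MRU): [cat elk berry pig jay grape]
  15. access lime: MISS. Cache (LRU->MRU): [cat elk berry pig jay grape lime]
  16. access jay: HIT. Cache (LRU->MRU): [cat elk berry pig grape lime jay]
  17. access jay: HIT. Cache (LRU->MRU): [cat elk berry pig grape lime jay]
  18. access berry: HIT. Cache (LRU->MRU): [cat elk pig grape lime jay berry]
  19. access grape: HIT. Cache (LRU->MRU): [cat elk pig lime jay berry grape]
  20. access grape: HIT. Cache (LRU->MRU): [cat elk pig lime jay berry grape]
  21. access jay: HIT. Cache (LRU->MRU): [cat elk pig lime berry grape jay]
  22. access pig: HIT. Cache (LRU->MRU): [cat elk lime berry grape jay pig]
  23. access elk: HIT. Cache (LRU->MRU): [cat lime berry grape jay pig elk]
  24. access lime: HIT. Cache (LRU->MRU): [cat berry grape jay pig elk lime]
  25. access kiwi: MISS, evict cat. Cache (LRU->MRU): [berry grape jay pig elk lime kiwi]
  26. access kiwi: HIT. Cache (LRU->MRU): [berry grape jay pig elk lime kiwi]
  27. access kiwi: HIT. Cache (LRU->MRU): [berry grape jay pig elk lime kiwi]
  28. access lime: HIT. Cache (LRU->MRU): [berry grape jay pig elk kiwi lime]
  29. access kiwi: HIT. Cache (LRU->MRU): [berry grape jay pig elk lime kiwi]
  30. access kiwi: HIT. Cache (LRU->MRU): [berry grape jay pig elk lime kiwi]
Total: 22 hits, 8 misses, 1 evictions

Answer: 1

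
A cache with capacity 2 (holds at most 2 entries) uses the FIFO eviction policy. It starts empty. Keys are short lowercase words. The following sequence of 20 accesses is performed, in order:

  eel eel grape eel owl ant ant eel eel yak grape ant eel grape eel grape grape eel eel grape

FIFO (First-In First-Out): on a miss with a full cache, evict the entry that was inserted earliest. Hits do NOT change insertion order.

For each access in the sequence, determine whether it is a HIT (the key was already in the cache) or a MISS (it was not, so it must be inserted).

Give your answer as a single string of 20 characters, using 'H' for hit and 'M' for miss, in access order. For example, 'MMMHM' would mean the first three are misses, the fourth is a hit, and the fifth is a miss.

FIFO simulation (capacity=2):
  1. access eel: MISS. Cache (old->new): [eel]
  2. access eel: HIT. Cache (old->new): [eel]
  3. access grape: MISS. Cache (old->new): [eel grape]
  4. access eel: HIT. Cache (old->new): [eel grape]
  5. access owl: MISS, evict eel. Cache (old->new): [grape owl]
  6. access ant: MISS, evict grape. Cache (old->new): [owl ant]
  7. access ant: HIT. Cache (old->new): [owl ant]
  8. access eel: MISS, evict owl. Cache (old->new): [ant eel]
  9. access eel: HIT. Cache (old->new): [ant eel]
  10. access yak: MISS, evict ant. Cache (old->new): [eel yak]
  11. access grape: MISS, evict eel. Cache (old->new): [yak grape]
  12. access ant: MISS, evict yak. Cache (old->new): [grape ant]
  13. access eel: MISS, evict grape. Cache (old->new): [ant eel]
  14. access grape: MISS, evict ant. Cache (old->new): [eel grape]
  15. access eel: HIT. Cache (old->new): [eel grape]
  16. access grape: HIT. Cache (old->new): [eel grape]
  17. access grape: HIT. Cache (old->new): [eel grape]
  18. access eel: HIT. Cache (old->new): [eel grape]
  19. access eel: HIT. Cache (old->new): [eel grape]
  20. access grape: HIT. Cache (old->new): [eel grape]
Total: 10 hits, 10 misses, 8 evictions

Answer: MHMHMMHMHMMMMMHHHHHH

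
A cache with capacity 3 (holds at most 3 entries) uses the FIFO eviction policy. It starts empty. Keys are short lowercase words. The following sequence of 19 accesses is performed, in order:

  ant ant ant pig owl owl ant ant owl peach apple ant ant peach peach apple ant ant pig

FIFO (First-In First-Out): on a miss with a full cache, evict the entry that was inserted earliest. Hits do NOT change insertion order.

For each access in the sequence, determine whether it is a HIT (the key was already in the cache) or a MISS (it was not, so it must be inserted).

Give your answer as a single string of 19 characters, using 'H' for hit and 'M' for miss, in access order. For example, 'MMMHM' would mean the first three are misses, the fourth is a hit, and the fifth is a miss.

Answer: MHHMMHHHHMMMHHHHHHM

Derivation:
FIFO simulation (capacity=3):
  1. access ant: MISS. Cache (old->new): [ant]
  2. access ant: HIT. Cache (old->new): [ant]
  3. access ant: HIT. Cache (old->new): [ant]
  4. access pig: MISS. Cache (old->new): [ant pig]
  5. access owl: MISS. Cache (old->new): [ant pig owl]
  6. access owl: HIT. Cache (old->new): [ant pig owl]
  7. access ant: HIT. Cache (old->new): [ant pig owl]
  8. access ant: HIT. Cache (old->new): [ant pig owl]
  9. access owl: HIT. Cache (old->new): [ant pig owl]
  10. access peach: MISS, evict ant. Cache (old->new): [pig owl peach]
  11. access apple: MISS, evict pig. Cache (old->new): [owl peach apple]
  12. access ant: MISS, evict owl. Cache (old->new): [peach apple ant]
  13. access ant: HIT. Cache (old->new): [peach apple ant]
  14. access peach: HIT. Cache (old->new): [peach apple ant]
  15. access peach: HIT. Cache (old->new): [peach apple ant]
  16. access apple: HIT. Cache (old->new): [peach apple ant]
  17. access ant: HIT. Cache (old->new): [peach apple ant]
  18. access ant: HIT. Cache (old->new): [peach apple ant]
  19. access pig: MISS, evict peach. Cache (old->new): [apple ant pig]
Total: 12 hits, 7 misses, 4 evictions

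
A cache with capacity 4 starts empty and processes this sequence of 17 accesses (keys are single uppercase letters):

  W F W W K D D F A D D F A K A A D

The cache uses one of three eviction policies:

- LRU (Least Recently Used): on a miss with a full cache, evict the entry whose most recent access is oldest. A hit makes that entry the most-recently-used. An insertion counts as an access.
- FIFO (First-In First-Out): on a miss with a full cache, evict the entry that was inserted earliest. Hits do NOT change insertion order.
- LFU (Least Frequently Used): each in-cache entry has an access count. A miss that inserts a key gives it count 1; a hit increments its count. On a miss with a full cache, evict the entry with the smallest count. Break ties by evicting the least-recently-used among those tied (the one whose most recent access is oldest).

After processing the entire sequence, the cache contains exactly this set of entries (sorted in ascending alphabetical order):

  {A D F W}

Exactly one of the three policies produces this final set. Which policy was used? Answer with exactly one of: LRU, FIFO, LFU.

Answer: LFU

Derivation:
Simulating under each policy and comparing final sets:
  LRU: final set = {A D F K} -> differs
  FIFO: final set = {A D F K} -> differs
  LFU: final set = {A D F W} -> MATCHES target
Only LFU produces the target set.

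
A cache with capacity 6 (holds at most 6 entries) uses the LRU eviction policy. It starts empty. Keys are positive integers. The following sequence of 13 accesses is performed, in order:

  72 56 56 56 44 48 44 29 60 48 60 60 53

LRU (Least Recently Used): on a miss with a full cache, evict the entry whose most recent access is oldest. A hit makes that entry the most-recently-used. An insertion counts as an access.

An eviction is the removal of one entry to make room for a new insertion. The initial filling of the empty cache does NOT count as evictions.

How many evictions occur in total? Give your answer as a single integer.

Answer: 1

Derivation:
LRU simulation (capacity=6):
  1. access 72: MISS. Cache (LRU->MRU): [72]
  2. access 56: MISS. Cache (LRU->MRU): [72 56]
  3. access 56: HIT. Cache (LRU->MRU): [72 56]
  4. access 56: HIT. Cache (LRU->MRU): [72 56]
  5. access 44: MISS. Cache (LRU->MRU): [72 56 44]
  6. access 48: MISS. Cache (LRU->MRU): [72 56 44 48]
  7. access 44: HIT. Cache (LRU->MRU): [72 56 48 44]
  8. access 29: MISS. Cache (LRU->MRU): [72 56 48 44 29]
  9. access 60: MISS. Cache (LRU->MRU): [72 56 48 44 29 60]
  10. access 48: HIT. Cache (LRU->MRU): [72 56 44 29 60 48]
  11. access 60: HIT. Cache (LRU->MRU): [72 56 44 29 48 60]
  12. access 60: HIT. Cache (LRU->MRU): [72 56 44 29 48 60]
  13. access 53: MISS, evict 72. Cache (LRU->MRU): [56 44 29 48 60 53]
Total: 6 hits, 7 misses, 1 evictions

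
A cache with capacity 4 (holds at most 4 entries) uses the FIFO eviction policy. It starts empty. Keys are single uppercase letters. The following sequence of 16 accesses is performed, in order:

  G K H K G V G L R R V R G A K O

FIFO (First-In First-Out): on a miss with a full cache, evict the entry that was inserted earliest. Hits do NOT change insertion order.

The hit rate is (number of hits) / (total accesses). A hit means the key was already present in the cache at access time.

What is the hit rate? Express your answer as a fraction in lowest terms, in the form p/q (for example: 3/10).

FIFO simulation (capacity=4):
  1. access G: MISS. Cache (old->new): [G]
  2. access K: MISS. Cache (old->new): [G K]
  3. access H: MISS. Cache (old->new): [G K H]
  4. access K: HIT. Cache (old->new): [G K H]
  5. access G: HIT. Cache (old->new): [G K H]
  6. access V: MISS. Cache (old->new): [G K H V]
  7. access G: HIT. Cache (old->new): [G K H V]
  8. access L: MISS, evict G. Cache (old->new): [K H V L]
  9. access R: MISS, evict K. Cache (old->new): [H V L R]
  10. access R: HIT. Cache (old->new): [H V L R]
  11. access V: HIT. Cache (old->new): [H V L R]
  12. access R: HIT. Cache (old->new): [H V L R]
  13. access G: MISS, evict H. Cache (old->new): [V L R G]
  14. access A: MISS, evict V. Cache (old->new): [L R G A]
  15. access K: MISS, evict L. Cache (old->new): [R G A K]
  16. access O: MISS, evict R. Cache (old->new): [G A K O]
Total: 6 hits, 10 misses, 6 evictions

Hit rate = 6/16 = 3/8

Answer: 3/8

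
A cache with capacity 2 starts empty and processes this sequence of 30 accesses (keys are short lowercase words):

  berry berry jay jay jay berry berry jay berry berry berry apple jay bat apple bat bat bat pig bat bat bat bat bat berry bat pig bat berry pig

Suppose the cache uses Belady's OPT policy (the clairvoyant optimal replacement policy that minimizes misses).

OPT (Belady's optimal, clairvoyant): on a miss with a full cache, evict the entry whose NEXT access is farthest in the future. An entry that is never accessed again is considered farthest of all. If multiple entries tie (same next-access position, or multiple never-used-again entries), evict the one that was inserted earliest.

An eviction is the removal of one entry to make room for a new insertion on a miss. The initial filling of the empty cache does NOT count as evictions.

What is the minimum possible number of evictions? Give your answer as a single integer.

OPT (Belady) simulation (capacity=2):
  1. access berry: MISS. Cache: [berry]
  2. access berry: HIT. Next use of berry: step 6. Cache: [berry]
  3. access jay: MISS. Cache: [berry jay]
  4. access jay: HIT. Next use of jay: step 5. Cache: [berry jay]
  5. access jay: HIT. Next use of jay: step 8. Cache: [berry jay]
  6. access berry: HIT. Next use of berry: step 7. Cache: [berry jay]
  7. access berry: HIT. Next use of berry: step 9. Cache: [berry jay]
  8. access jay: HIT. Next use of jay: step 13. Cache: [berry jay]
  9. access berry: HIT. Next use of berry: step 10. Cache: [berry jay]
  10. access berry: HIT. Next use of berry: step 11. Cache: [berry jay]
  11. access berry: HIT. Next use of berry: step 25. Cache: [berry jay]
  12. access apple: MISS, evict berry (next use: step 25). Cache: [jay apple]
  13. access jay: HIT. Next use of jay: never. Cache: [jay apple]
  14. access bat: MISS, evict jay (next use: never). Cache: [apple bat]
  15. access apple: HIT. Next use of apple: never. Cache: [apple bat]
  16. access bat: HIT. Next use of bat: step 17. Cache: [apple bat]
  17. access bat: HIT. Next use of bat: step 18. Cache: [apple bat]
  18. access bat: HIT. Next use of bat: step 20. Cache: [apple bat]
  19. access pig: MISS, evict apple (next use: never). Cache: [bat pig]
  20. access bat: HIT. Next use of bat: step 21. Cache: [bat pig]
  21. access bat: HIT. Next use of bat: step 22. Cache: [bat pig]
  22. access bat: HIT. Next use of bat: step 23. Cache: [bat pig]
  23. access bat: HIT. Next use of bat: step 24. Cache: [bat pig]
  24. access bat: HIT. Next use of bat: step 26. Cache: [bat pig]
  25. access berry: MISS, evict pig (next use: step 27). Cache: [bat berry]
  26. access bat: HIT. Next use of bat: step 28. Cache: [bat berry]
  27. access pig: MISS, evict berry (next use: step 29). Cache: [bat pig]
  28. access bat: HIT. Next use of bat: never. Cache: [bat pig]
  29. access berry: MISS, evict bat (next use: never). Cache: [pig berry]
  30. access pig: HIT. Next use of pig: never. Cache: [pig berry]
Total: 22 hits, 8 misses, 6 evictions

Answer: 6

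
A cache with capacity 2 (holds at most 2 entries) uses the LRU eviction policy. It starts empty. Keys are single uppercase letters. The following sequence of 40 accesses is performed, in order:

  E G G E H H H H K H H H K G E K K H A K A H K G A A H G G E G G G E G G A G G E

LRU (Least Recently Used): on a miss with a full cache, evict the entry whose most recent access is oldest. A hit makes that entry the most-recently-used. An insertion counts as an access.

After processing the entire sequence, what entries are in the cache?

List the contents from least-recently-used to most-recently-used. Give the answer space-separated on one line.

Answer: G E

Derivation:
LRU simulation (capacity=2):
  1. access E: MISS. Cache (LRU->MRU): [E]
  2. access G: MISS. Cache (LRU->MRU): [E G]
  3. access G: HIT. Cache (LRU->MRU): [E G]
  4. access E: HIT. Cache (LRU->MRU): [G E]
  5. access H: MISS, evict G. Cache (LRU->MRU): [E H]
  6. access H: HIT. Cache (LRU->MRU): [E H]
  7. access H: HIT. Cache (LRU->MRU): [E H]
  8. access H: HIT. Cache (LRU->MRU): [E H]
  9. access K: MISS, evict E. Cache (LRU->MRU): [H K]
  10. access H: HIT. Cache (LRU->MRU): [K H]
  11. access H: HIT. Cache (LRU->MRU): [K H]
  12. access H: HIT. Cache (LRU->MRU): [K H]
  13. access K: HIT. Cache (LRU->MRU): [H K]
  14. access G: MISS, evict H. Cache (LRU->MRU): [K G]
  15. access E: MISS, evict K. Cache (LRU->MRU): [G E]
  16. access K: MISS, evict G. Cache (LRU->MRU): [E K]
  17. access K: HIT. Cache (LRU->MRU): [E K]
  18. access H: MISS, evict E. Cache (LRU->MRU): [K H]
  19. access A: MISS, evict K. Cache (LRU->MRU): [H A]
  20. access K: MISS, evict H. Cache (LRU->MRU): [A K]
  21. access A: HIT. Cache (LRU->MRU): [K A]
  22. access H: MISS, evict K. Cache (LRU->MRU): [A H]
  23. access K: MISS, evict A. Cache (LRU->MRU): [H K]
  24. access G: MISS, evict H. Cache (LRU->MRU): [K G]
  25. access A: MISS, evict K. Cache (LRU->MRU): [G A]
  26. access A: HIT. Cache (LRU->MRU): [G A]
  27. access H: MISS, evict G. Cache (LRU->MRU): [A H]
  28. access G: MISS, evict A. Cache (LRU->MRU): [H G]
  29. access G: HIT. Cache (LRU->MRU): [H G]
  30. access E: MISS, evict H. Cache (LRU->MRU): [G E]
  31. access G: HIT. Cache (LRU->MRU): [E G]
  32. access G: HIT. Cache (LRU->MRU): [E G]
  33. access G: HIT. Cache (LRU->MRU): [E G]
  34. access E: HIT. Cache (LRU->MRU): [G E]
  35. access G: HIT. Cache (LRU->MRU): [E G]
  36. access G: HIT. Cache (LRU->MRU): [E G]
  37. access A: MISS, evict E. Cache (LRU->MRU): [G A]
  38. access G: HIT. Cache (LRU->MRU): [A G]
  39. access G: HIT. Cache (LRU->MRU): [A G]
  40. access E: MISS, evict A. Cache (LRU->MRU): [G E]
Total: 21 hits, 19 misses, 17 evictions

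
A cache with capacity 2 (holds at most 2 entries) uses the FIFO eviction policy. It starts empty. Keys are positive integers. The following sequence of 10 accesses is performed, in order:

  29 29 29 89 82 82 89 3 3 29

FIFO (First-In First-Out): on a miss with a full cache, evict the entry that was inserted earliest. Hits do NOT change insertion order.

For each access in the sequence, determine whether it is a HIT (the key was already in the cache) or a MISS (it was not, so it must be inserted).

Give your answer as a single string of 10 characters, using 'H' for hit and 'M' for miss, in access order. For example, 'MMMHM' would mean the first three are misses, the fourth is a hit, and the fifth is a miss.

Answer: MHHMMHHMHM

Derivation:
FIFO simulation (capacity=2):
  1. access 29: MISS. Cache (old->new): [29]
  2. access 29: HIT. Cache (old->new): [29]
  3. access 29: HIT. Cache (old->new): [29]
  4. access 89: MISS. Cache (old->new): [29 89]
  5. access 82: MISS, evict 29. Cache (old->new): [89 82]
  6. access 82: HIT. Cache (old->new): [89 82]
  7. access 89: HIT. Cache (old->new): [89 82]
  8. access 3: MISS, evict 89. Cache (old->new): [82 3]
  9. access 3: HIT. Cache (old->new): [82 3]
  10. access 29: MISS, evict 82. Cache (old->new): [3 29]
Total: 5 hits, 5 misses, 3 evictions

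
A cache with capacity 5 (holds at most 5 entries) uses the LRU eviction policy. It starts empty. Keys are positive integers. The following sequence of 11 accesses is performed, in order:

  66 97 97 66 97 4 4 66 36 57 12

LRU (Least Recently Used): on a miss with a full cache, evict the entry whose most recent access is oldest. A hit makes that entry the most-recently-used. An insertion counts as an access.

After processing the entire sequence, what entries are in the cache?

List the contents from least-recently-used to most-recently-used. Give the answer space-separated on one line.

Answer: 4 66 36 57 12

Derivation:
LRU simulation (capacity=5):
  1. access 66: MISS. Cache (LRU->MRU): [66]
  2. access 97: MISS. Cache (LRU->MRU): [66 97]
  3. access 97: HIT. Cache (LRU->MRU): [66 97]
  4. access 66: HIT. Cache (LRU->MRU): [97 66]
  5. access 97: HIT. Cache (LRU->MRU): [66 97]
  6. access 4: MISS. Cache (LRU->MRU): [66 97 4]
  7. access 4: HIT. Cache (LRU->MRU): [66 97 4]
  8. access 66: HIT. Cache (LRU->MRU): [97 4 66]
  9. access 36: MISS. Cache (LRU->MRU): [97 4 66 36]
  10. access 57: MISS. Cache (LRU->MRU): [97 4 66 36 57]
  11. access 12: MISS, evict 97. Cache (LRU->MRU): [4 66 36 57 12]
Total: 5 hits, 6 misses, 1 evictions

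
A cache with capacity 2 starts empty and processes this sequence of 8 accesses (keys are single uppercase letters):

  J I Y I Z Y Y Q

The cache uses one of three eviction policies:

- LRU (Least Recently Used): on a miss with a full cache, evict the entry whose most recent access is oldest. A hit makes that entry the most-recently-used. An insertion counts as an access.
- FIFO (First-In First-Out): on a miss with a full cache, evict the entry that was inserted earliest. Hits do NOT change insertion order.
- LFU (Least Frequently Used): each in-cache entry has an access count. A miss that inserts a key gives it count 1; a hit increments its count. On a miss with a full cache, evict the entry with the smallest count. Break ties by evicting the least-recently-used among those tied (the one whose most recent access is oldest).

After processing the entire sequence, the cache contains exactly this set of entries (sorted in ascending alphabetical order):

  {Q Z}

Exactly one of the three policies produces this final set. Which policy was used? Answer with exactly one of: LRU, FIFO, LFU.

Simulating under each policy and comparing final sets:
  LRU: final set = {Q Y} -> differs
  FIFO: final set = {Q Z} -> MATCHES target
  LFU: final set = {Q Y} -> differs
Only FIFO produces the target set.

Answer: FIFO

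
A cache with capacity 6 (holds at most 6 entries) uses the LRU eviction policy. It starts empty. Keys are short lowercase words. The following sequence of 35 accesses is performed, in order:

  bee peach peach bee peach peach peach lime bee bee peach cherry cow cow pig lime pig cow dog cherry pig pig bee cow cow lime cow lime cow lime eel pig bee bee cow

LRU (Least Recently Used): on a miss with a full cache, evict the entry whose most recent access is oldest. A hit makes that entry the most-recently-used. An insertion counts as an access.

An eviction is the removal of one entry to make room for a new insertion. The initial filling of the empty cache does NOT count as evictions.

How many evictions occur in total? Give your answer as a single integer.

LRU simulation (capacity=6):
  1. access bee: MISS. Cache (LRU->MRU): [bee]
  2. access peach: MISS. Cache (LRU->MRU): [bee peach]
  3. access peach: HIT. Cache (LRU->MRU): [bee peach]
  4. access bee: HIT. Cache (LRU->MRU): [peach bee]
  5. access peach: HIT. Cache (LRU->MRU): [bee peach]
  6. access peach: HIT. Cache (LRU->MRU): [bee peach]
  7. access peach: HIT. Cache (LRU->MRU): [bee peach]
  8. access lime: MISS. Cache (LRU->MRU): [bee peach lime]
  9. access bee: HIT. Cache (LRU->MRU): [peach lime bee]
  10. access bee: HIT. Cache (LRU->MRU): [peach lime bee]
  11. access peach: HIT. Cache (LRU->MRU): [lime bee peach]
  12. access cherry: MISS. Cache (LRU->MRU): [lime bee peach cherry]
  13. access cow: MISS. Cache (LRU->MRU): [lime bee peach cherry cow]
  14. access cow: HIT. Cache (LRU->MRU): [lime bee peach cherry cow]
  15. access pig: MISS. Cache (LRU->MRU): [lime bee peach cherry cow pig]
  16. access lime: HIT. Cache (LRU->MRU): [bee peach cherry cow pig lime]
  17. access pig: HIT. Cache (LRU->MRU): [bee peach cherry cow lime pig]
  18. access cow: HIT. Cache (LRU->MRU): [bee peach cherry lime pig cow]
  19. access dog: MISS, evict bee. Cache (LRU->MRU): [peach cherry lime pig cow dog]
  20. access cherry: HIT. Cache (LRU->MRU): [peach lime pig cow dog cherry]
  21. access pig: HIT. Cache (LRU->MRU): [peach lime cow dog cherry pig]
  22. access pig: HIT. Cache (LRU->MRU): [peach lime cow dog cherry pig]
  23. access bee: MISS, evict peach. Cache (LRU->MRU): [lime cow dog cherry pig bee]
  24. access cow: HIT. Cache (LRU->MRU): [lime dog cherry pig bee cow]
  25. access cow: HIT. Cache (LRU->MRU): [lime dog cherry pig bee cow]
  26. access lime: HIT. Cache (LRU->MRU): [dog cherry pig bee cow lime]
  27. access cow: HIT. Cache (LRU->MRU): [dog cherry pig bee lime cow]
  28. access lime: HIT. Cache (LRU->MRU): [dog cherry pig bee cow lime]
  29. access cow: HIT. Cache (LRU->MRU): [dog cherry pig bee lime cow]
  30. access lime: HIT. Cache (LRU->MRU): [dog cherry pig bee cow lime]
  31. access eel: MISS, evict dog. Cache (LRU->MRU): [cherry pig bee cow lime eel]
  32. access pig: HIT. Cache (LRU->MRU): [cherry bee cow lime eel pig]
  33. access bee: HIT. Cache (LRU->MRU): [cherry cow lime eel pig bee]
  34. access bee: HIT. Cache (LRU->MRU): [cherry cow lime eel pig bee]
  35. access cow: HIT. Cache (LRU->MRU): [cherry lime eel pig bee cow]
Total: 26 hits, 9 misses, 3 evictions

Answer: 3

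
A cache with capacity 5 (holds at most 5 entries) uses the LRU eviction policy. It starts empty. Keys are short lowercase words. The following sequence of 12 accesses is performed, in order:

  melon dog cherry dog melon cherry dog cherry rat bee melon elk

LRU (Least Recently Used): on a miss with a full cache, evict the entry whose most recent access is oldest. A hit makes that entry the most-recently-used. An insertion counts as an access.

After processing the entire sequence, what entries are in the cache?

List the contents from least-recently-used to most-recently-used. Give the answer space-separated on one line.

Answer: cherry rat bee melon elk

Derivation:
LRU simulation (capacity=5):
  1. access melon: MISS. Cache (LRU->MRU): [melon]
  2. access dog: MISS. Cache (LRU->MRU): [melon dog]
  3. access cherry: MISS. Cache (LRU->MRU): [melon dog cherry]
  4. access dog: HIT. Cache (LRU->MRU): [melon cherry dog]
  5. access melon: HIT. Cache (LRU->MRU): [cherry dog melon]
  6. access cherry: HIT. Cache (LRU->MRU): [dog melon cherry]
  7. access dog: HIT. Cache (LRU->MRU): [melon cherry dog]
  8. access cherry: HIT. Cache (LRU->MRU): [melon dog cherry]
  9. access rat: MISS. Cache (LRU->MRU): [melon dog cherry rat]
  10. access bee: MISS. Cache (LRU->MRU): [melon dog cherry rat bee]
  11. access melon: HIT. Cache (LRU->MRU): [dog cherry rat bee melon]
  12. access elk: MISS, evict dog. Cache (LRU->MRU): [cherry rat bee melon elk]
Total: 6 hits, 6 misses, 1 evictions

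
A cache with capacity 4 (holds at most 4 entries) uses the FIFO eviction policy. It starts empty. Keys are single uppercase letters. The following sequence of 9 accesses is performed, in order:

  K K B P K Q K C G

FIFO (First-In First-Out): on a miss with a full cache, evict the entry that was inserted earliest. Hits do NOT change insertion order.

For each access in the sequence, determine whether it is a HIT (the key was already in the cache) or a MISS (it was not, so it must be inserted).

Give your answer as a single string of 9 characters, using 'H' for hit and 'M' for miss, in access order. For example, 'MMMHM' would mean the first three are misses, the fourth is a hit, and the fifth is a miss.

FIFO simulation (capacity=4):
  1. access K: MISS. Cache (old->new): [K]
  2. access K: HIT. Cache (old->new): [K]
  3. access B: MISS. Cache (old->new): [K B]
  4. access P: MISS. Cache (old->new): [K B P]
  5. access K: HIT. Cache (old->new): [K B P]
  6. access Q: MISS. Cache (old->new): [K B P Q]
  7. access K: HIT. Cache (old->new): [K B P Q]
  8. access C: MISS, evict K. Cache (old->new): [B P Q C]
  9. access G: MISS, evict B. Cache (old->new): [P Q C G]
Total: 3 hits, 6 misses, 2 evictions

Answer: MHMMHMHMM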